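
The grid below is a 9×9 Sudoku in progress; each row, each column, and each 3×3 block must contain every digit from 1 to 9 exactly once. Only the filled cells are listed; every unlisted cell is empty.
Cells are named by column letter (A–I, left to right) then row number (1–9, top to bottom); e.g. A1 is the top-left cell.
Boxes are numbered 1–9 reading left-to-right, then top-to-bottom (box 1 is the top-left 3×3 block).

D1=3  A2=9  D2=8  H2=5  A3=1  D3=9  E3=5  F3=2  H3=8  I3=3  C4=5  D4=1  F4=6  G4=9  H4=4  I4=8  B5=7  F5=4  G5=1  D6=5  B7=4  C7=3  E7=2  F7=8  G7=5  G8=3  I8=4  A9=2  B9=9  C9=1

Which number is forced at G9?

8

Cell G9 itself could take any of {6, 7, 8} by direct elimination.
Consider where 8 can go in row 9.
D9 is out (column D already has a 8).
E9 is out (box 8 already has a 8).
F9 is out (column F already has a 8).
H9 is out (column H already has a 8).
I9 is out (column I already has a 8).
So the only cell in row 9 that can hold 8 is G9.
Therefore G9 = 8.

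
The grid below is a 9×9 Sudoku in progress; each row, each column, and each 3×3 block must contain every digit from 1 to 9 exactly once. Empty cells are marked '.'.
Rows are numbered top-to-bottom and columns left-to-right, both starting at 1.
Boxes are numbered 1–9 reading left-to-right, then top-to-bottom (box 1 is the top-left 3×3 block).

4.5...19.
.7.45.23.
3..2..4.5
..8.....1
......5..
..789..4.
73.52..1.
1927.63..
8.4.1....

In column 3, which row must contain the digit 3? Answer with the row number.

Consider where 3 can go in column 3.
R2C3 is out (row 2 already has a 3).
R3C3 is out (row 3 already has a 3).
R7C3 is out (row 7 already has a 3).
So the only cell in column 3 that can hold 3 is R5C3.
That is row 5.

5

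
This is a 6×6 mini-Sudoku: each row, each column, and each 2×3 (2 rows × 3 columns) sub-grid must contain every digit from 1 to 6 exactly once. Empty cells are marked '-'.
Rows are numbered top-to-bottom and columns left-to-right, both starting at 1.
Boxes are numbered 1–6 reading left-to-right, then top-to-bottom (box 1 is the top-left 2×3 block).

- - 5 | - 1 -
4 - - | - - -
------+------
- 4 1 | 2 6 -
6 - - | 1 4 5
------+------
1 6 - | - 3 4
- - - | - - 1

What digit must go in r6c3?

Cell r6c3 itself could take any of {2, 3, 4} by direct elimination.
Consider where 4 can go in column 3.
r2c3 is out (row 2 already has a 4).
r4c3 is out (row 4 already has a 4).
r5c3 is out (row 5 already has a 4).
So the only cell in column 3 that can hold 4 is r6c3.
Therefore r6c3 = 4.

4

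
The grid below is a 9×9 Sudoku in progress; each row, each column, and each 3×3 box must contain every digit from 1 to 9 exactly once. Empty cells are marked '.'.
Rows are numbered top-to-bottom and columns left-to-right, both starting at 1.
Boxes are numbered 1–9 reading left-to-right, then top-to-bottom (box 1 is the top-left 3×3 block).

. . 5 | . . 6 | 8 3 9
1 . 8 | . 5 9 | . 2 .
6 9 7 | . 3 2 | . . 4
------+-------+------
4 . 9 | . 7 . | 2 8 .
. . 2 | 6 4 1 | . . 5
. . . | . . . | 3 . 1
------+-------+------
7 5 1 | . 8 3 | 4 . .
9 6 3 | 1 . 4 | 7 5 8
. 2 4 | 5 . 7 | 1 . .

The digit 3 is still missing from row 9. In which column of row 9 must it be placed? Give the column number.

9

Consider where 3 can go in row 9.
R9C1 is out (box 7 already has a 3).
R9C5 is out (column 5 already has a 3).
R9C8 is out (column 8 already has a 3).
So the only cell in row 9 that can hold 3 is R9C9.
That is column 9.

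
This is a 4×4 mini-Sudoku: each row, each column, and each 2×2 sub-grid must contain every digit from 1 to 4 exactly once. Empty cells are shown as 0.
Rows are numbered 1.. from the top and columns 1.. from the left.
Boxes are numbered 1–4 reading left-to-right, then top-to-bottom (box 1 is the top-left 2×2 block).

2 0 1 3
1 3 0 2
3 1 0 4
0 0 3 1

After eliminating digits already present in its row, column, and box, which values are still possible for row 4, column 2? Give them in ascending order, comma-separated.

Row 4 already contains {1, 3}.
Column 2 already contains {1, 3}.
Its 2×2 block (box 3) already contains {1, 3}.
Removing those from 1–4 leaves {2, 4} as the candidates for row 4, column 2.

2,4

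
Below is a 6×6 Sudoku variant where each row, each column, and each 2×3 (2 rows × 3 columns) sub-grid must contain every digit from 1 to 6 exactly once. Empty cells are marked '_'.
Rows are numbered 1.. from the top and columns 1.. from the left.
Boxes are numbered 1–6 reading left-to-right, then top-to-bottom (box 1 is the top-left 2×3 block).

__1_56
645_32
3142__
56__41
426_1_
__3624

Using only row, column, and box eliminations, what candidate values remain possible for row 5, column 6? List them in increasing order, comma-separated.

3,5

Row 5 already contains {1, 2, 4, 6}.
Column 6 already contains {1, 2, 4, 6}.
Its 2×3 block (box 6) already contains {1, 2, 4, 6}.
Removing those from 1–6 leaves {3, 5} as the candidates for row 5, column 6.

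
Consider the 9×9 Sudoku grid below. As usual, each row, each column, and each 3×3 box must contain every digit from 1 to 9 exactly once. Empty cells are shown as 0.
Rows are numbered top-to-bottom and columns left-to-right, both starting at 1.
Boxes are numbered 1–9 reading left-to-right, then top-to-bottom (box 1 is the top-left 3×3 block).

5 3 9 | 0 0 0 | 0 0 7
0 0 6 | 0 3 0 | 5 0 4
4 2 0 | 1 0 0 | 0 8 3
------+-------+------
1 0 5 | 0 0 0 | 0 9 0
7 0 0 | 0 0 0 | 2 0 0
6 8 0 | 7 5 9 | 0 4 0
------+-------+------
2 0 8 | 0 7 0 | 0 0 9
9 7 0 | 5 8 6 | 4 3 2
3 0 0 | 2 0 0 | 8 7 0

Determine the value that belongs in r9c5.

9

Cell r9c5 itself could take any of {1, 4, 9} by direct elimination.
Consider where 9 can go in box 8.
r7c4 is out (row 7 already has a 9).
r7c6 is out (row 7 already has a 9).
r9c6 is out (column 6 already has a 9).
So the only cell in box 8 that can hold 9 is r9c5.
Therefore r9c5 = 9.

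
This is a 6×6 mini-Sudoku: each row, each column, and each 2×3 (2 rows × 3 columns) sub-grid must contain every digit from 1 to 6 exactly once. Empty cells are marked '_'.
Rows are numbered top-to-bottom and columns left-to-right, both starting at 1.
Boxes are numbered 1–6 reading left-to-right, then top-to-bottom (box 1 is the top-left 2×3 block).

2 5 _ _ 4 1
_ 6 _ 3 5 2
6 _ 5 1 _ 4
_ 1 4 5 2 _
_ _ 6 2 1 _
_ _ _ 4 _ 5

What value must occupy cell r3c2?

Cell r3c2 itself could take any of {2, 3} by direct elimination.
Consider where 2 can go in row 3.
r3c5 is out (column 5 already has a 2).
So the only cell in row 3 that can hold 2 is r3c2.
Therefore r3c2 = 2.

2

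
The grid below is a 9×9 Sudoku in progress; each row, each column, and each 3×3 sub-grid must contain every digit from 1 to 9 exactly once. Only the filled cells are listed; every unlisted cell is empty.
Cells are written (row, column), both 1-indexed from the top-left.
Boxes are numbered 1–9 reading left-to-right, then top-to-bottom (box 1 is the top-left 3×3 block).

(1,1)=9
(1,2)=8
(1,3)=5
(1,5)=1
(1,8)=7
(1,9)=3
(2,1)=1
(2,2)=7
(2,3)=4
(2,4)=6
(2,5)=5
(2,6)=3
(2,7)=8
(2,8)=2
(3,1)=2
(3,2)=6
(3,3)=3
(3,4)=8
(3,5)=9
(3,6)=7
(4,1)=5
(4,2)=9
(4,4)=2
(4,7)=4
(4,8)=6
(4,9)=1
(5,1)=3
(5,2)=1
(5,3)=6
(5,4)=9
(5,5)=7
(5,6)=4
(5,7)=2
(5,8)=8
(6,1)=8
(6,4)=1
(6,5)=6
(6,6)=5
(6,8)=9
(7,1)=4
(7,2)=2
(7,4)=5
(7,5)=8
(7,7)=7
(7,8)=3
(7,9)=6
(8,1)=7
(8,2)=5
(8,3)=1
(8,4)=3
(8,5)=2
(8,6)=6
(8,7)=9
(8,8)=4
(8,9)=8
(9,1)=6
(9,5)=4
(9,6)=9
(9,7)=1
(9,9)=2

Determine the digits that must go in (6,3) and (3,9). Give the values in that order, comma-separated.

2,4

For (6,3):
  Consider where 2 can go in box 4.
  (4,3) is out (row 4 already has a 2).
  (6,2) is out (column 2 already has a 2).
  So the only cell in box 4 that can hold 2 is (6,3).
  So (6,3) = 2.
For (3,9):
  Consider where 4 can go in row 3.
  (3,7) is out (column 7 already has a 4).
  (3,8) is out (column 8 already has a 4).
  So the only cell in row 3 that can hold 4 is (3,9).
  So (3,9) = 4.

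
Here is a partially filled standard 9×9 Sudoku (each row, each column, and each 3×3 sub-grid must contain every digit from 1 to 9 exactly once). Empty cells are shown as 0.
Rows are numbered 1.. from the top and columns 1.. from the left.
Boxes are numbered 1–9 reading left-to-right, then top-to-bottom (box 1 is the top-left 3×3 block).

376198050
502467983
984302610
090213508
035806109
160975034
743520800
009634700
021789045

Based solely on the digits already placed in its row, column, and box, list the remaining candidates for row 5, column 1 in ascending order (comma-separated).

Row 5 already contains {1, 3, 5, 6, 8, 9}.
Column 1 already contains {1, 3, 5, 7, 9}.
Its 3×3 block (box 4) already contains {1, 3, 5, 6, 9}.
Removing those from 1–9 leaves {2, 4} as the candidates for row 5, column 1.

2,4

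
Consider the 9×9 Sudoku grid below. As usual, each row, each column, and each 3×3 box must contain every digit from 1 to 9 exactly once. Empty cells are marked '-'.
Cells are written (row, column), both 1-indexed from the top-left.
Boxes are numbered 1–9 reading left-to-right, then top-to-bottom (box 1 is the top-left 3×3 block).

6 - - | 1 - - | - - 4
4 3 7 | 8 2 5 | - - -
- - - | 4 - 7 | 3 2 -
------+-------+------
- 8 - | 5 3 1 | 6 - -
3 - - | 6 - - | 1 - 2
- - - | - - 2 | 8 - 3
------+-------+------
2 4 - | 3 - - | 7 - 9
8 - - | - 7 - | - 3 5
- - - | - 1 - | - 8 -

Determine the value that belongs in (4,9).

7

Row 4 already contains {1, 3, 5, 6, 8}.
Column 9 already contains {2, 3, 4, 5, 9}.
Its 3×3 block (box 6) already contains {1, 2, 3, 6, 8}.
The only value from 1–9 not eliminated is 7, so (4,9) = 7.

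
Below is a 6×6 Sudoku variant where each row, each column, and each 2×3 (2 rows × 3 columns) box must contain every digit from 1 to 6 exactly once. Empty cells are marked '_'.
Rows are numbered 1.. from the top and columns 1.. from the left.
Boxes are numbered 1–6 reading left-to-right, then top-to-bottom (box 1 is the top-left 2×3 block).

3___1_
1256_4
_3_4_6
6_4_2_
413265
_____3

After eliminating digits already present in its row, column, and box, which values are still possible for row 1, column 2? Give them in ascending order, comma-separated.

4,6

Row 1 already contains {1, 3}.
Column 2 already contains {1, 2, 3}.
Its 2×3 block (box 1) already contains {1, 2, 3, 5}.
Removing those from 1–6 leaves {4, 6} as the candidates for row 1, column 2.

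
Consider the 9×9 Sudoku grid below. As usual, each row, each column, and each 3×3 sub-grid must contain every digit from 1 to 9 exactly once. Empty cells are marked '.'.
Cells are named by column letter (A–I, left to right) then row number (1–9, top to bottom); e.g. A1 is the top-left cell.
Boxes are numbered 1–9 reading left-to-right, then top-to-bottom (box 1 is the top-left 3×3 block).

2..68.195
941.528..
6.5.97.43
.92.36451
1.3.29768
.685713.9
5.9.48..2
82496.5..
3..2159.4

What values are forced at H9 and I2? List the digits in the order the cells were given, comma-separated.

For H9:
  Consider where 8 can go in box 9.
  G7 is out (row 7 already has a 8).
  H7 is out (row 7 already has a 8).
  H8 is out (row 8 already has a 8).
  I8 is out (row 8 already has a 8).
  So the only cell in box 9 that can hold 8 is H9.
  So H9 = 8.
For I2:
  Consider where 6 can go in column I.
  I8 is out (row 8 already has a 6).
  So the only cell in column I that can hold 6 is I2.
  So I2 = 6.

8,6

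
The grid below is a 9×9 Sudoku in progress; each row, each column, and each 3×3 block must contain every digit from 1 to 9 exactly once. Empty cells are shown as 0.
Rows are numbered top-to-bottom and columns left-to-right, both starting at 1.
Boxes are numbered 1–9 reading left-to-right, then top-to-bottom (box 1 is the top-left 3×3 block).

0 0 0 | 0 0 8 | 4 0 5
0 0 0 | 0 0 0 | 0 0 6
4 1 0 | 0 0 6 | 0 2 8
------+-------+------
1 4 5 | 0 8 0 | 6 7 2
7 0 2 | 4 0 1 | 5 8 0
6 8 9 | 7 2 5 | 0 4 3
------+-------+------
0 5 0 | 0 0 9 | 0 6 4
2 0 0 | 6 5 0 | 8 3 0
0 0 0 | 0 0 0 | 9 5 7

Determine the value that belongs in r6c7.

1

Row 6 already contains {2, 3, 4, 5, 6, 7, 8, 9}.
Column 7 already contains {4, 5, 6, 8, 9}.
Its 3×3 block (box 6) already contains {2, 3, 4, 5, 6, 7, 8}.
The only value from 1–9 not eliminated is 1, so r6c7 = 1.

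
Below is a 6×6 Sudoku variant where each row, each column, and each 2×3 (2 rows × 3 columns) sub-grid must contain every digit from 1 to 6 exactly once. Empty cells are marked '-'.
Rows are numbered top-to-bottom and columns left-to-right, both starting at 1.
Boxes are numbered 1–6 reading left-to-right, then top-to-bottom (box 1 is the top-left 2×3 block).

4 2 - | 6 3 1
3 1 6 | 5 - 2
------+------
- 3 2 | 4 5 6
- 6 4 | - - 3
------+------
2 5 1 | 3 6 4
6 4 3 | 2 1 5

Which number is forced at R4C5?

2

Row 4 already contains {3, 4, 6}.
Column 5 already contains {1, 3, 5, 6}.
Its 2×3 block (box 4) already contains {3, 4, 5, 6}.
The only value from 1–6 not eliminated is 2, so R4C5 = 2.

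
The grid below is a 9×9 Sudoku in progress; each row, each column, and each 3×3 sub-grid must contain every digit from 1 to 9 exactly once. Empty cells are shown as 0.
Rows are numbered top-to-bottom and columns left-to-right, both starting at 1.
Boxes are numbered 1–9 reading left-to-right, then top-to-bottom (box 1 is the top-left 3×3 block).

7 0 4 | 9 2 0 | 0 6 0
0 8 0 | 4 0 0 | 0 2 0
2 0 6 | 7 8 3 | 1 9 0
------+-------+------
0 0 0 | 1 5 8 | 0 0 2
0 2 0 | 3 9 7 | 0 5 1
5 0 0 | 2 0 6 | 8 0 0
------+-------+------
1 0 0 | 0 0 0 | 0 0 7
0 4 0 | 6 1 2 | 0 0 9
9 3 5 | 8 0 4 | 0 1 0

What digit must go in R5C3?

Row 5 already contains {1, 2, 3, 5, 7, 9}.
Column 3 already contains {4, 5, 6}.
Its 3×3 block (box 4) already contains {2, 5}.
The only value from 1–9 not eliminated is 8, so R5C3 = 8.

8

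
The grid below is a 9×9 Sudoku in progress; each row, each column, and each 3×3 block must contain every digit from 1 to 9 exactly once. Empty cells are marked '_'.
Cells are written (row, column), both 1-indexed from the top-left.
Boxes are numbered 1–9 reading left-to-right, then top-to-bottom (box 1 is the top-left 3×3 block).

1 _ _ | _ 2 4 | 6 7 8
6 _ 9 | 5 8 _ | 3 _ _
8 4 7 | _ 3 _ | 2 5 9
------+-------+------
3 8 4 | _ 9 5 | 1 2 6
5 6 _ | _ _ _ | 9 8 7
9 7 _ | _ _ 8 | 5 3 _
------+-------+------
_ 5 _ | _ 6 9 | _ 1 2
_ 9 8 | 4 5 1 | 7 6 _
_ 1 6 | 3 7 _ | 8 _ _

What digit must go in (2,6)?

Row 2 already contains {3, 5, 6, 8, 9}.
Column 6 already contains {1, 4, 5, 8, 9}.
Its 3×3 block (box 2) already contains {2, 3, 4, 5, 8}.
The only value from 1–9 not eliminated is 7, so (2,6) = 7.

7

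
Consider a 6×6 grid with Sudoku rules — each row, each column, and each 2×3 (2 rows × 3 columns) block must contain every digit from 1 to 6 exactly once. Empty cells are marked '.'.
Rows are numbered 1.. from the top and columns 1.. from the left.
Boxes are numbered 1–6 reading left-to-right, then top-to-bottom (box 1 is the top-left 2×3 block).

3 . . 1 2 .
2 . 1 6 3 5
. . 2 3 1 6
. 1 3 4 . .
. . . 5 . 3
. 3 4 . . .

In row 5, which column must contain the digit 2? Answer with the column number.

2

Consider where 2 can go in row 5.
row 5, column 1 is out (column 1 already has a 2).
row 5, column 3 is out (column 3 already has a 2).
row 5, column 5 is out (column 5 already has a 2).
So the only cell in row 5 that can hold 2 is row 5, column 2.
That is column 2.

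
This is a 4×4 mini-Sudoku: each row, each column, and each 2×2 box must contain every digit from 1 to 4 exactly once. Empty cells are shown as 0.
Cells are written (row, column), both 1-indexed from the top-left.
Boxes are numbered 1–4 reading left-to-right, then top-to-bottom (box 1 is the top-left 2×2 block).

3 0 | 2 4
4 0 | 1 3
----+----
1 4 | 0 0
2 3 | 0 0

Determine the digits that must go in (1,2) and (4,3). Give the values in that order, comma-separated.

For (1,2):
  Row 1 already contains {2, 3, 4}.
  Column 2 already contains {3, 4}.
  Its 2×2 block (box 1) already contains {3, 4}.
  The only value from 1–4 not eliminated is 1, so (1,2) = 1.
For (4,3):
  Row 4 already contains {2, 3}.
  Column 3 already contains {1, 2}.
  Its 2×2 block (box 4) already contains {}.
  The only value from 1–4 not eliminated is 4, so (4,3) = 4.

1,4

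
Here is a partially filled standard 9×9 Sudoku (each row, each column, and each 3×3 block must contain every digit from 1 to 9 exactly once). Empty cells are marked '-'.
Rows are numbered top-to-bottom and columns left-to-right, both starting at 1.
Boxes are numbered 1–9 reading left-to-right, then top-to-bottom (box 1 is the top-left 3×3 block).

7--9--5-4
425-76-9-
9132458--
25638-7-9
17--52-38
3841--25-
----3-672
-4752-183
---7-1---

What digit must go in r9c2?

3

Cell r9c2 itself could take any of {3, 6, 9} by direct elimination.
Consider where 3 can go in row 9.
r9c1 is out (column 1 already has a 3). r9c3 is out (column 3 already has a 3). r9c5 is out (column 5 already has a 3). r9c7 is out (box 9 already has a 3). The remaining empty cells in row 9 are similarly blocked.
So the only cell in row 9 that can hold 3 is r9c2.
Therefore r9c2 = 3.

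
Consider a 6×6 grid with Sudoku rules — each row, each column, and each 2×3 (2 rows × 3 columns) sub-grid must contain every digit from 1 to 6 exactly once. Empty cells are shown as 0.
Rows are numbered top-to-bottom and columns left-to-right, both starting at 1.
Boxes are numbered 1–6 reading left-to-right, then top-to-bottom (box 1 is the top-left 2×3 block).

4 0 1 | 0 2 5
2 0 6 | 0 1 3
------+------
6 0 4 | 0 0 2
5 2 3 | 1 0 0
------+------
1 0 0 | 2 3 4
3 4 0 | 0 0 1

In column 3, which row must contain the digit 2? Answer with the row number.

Consider where 2 can go in column 3.
r5c3 is out (row 5 already has a 2).
So the only cell in column 3 that can hold 2 is r6c3.
That is row 6.

6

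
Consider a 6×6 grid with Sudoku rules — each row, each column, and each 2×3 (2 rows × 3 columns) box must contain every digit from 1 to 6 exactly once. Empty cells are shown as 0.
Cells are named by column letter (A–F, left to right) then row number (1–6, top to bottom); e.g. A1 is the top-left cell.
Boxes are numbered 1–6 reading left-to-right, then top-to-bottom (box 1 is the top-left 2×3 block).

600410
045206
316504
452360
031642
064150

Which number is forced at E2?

3

Row 2 already contains {2, 4, 5, 6}.
Column E already contains {1, 4, 5, 6}.
Its 2×3 block (box 2) already contains {1, 2, 4, 6}.
The only value from 1–6 not eliminated is 3, so E2 = 3.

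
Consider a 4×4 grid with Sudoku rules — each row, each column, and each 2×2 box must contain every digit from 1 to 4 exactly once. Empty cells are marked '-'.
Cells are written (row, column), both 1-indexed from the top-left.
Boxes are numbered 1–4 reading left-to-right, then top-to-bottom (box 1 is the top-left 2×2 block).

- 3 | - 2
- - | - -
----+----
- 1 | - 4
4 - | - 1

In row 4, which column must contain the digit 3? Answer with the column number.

3

Consider where 3 can go in row 4.
(4,2) is out (column 2 already has a 3).
So the only cell in row 4 that can hold 3 is (4,3).
That is column 3.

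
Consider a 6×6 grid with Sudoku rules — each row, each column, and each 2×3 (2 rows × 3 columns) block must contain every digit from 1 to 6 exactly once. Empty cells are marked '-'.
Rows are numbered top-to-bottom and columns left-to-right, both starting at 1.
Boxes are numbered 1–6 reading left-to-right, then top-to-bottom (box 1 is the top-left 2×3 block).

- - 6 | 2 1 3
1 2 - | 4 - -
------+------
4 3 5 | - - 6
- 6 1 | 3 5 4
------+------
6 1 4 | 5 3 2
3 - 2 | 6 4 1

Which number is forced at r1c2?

Cell r1c2 itself could take any of {4, 5} by direct elimination.
Consider where 4 can go in column 2.
r6c2 is out (row 6 already has a 4).
So the only cell in column 2 that can hold 4 is r1c2.
Therefore r1c2 = 4.

4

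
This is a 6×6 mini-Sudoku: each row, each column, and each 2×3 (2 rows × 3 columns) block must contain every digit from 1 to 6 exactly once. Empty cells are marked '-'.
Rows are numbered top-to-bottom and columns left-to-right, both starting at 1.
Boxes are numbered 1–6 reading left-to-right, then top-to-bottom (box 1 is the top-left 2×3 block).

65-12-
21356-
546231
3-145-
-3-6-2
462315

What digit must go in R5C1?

1

Row 5 already contains {2, 3, 6}.
Column 1 already contains {2, 3, 4, 5, 6}.
Its 2×3 block (box 5) already contains {2, 3, 4, 6}.
The only value from 1–6 not eliminated is 1, so R5C1 = 1.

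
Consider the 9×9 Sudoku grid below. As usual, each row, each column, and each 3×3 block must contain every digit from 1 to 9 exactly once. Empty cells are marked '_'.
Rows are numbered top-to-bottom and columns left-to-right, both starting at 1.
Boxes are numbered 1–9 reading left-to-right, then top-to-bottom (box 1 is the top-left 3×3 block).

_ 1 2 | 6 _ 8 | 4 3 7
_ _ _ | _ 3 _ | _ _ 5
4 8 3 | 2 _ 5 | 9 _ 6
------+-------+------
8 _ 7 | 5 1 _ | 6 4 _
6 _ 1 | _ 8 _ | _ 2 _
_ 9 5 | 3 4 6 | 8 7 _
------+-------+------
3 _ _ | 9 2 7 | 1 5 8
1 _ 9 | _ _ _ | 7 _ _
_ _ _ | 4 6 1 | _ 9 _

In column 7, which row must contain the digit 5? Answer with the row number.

Consider where 5 can go in column 7.
r2c7 is out (row 2 already has a 5).
r9c7 is out (box 9 already has a 5).
So the only cell in column 7 that can hold 5 is r5c7.
That is row 5.

5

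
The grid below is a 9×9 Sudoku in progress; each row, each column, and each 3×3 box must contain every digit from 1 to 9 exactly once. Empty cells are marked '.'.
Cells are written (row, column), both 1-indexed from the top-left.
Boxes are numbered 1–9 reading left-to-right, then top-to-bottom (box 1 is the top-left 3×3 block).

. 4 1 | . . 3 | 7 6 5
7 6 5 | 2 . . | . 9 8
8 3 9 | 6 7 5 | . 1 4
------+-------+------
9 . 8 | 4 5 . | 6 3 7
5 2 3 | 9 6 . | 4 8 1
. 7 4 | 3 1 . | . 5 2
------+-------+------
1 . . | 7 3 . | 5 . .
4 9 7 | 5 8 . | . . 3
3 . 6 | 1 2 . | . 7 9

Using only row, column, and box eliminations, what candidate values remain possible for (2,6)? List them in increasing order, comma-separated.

Row 2 already contains {2, 5, 6, 7, 8, 9}.
Column 6 already contains {3, 5}.
Its 3×3 block (box 2) already contains {2, 3, 5, 6, 7}.
Removing those from 1–9 leaves {1, 4} as the candidates for (2,6).

1,4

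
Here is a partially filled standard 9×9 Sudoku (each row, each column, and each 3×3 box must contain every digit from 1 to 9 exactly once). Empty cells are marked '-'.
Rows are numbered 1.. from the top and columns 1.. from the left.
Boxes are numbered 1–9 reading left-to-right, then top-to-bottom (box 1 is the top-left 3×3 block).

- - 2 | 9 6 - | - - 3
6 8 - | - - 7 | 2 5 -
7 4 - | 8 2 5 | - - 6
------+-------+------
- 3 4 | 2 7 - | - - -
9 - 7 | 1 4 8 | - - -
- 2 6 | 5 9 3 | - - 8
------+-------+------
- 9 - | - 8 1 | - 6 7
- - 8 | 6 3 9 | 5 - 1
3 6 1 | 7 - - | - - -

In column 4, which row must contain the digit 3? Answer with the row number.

Consider where 3 can go in column 4.
row 7, column 4 is out (box 8 already has a 3).
So the only cell in column 4 that can hold 3 is row 2, column 4.
That is row 2.

2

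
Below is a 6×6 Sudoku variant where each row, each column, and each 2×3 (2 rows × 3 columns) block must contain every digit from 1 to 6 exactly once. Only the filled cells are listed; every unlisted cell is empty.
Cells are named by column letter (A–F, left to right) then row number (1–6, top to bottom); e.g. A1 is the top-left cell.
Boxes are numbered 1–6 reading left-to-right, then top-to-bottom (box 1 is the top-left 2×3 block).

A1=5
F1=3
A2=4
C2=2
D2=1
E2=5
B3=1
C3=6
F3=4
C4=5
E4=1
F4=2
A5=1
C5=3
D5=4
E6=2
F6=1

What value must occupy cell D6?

3

Cell D6 itself could take any of {3, 5, 6} by direct elimination.
Consider where 3 can go in box 6.
E5 is out (row 5 already has a 3).
F5 is out (row 5 already has a 3).
So the only cell in box 6 that can hold 3 is D6.
Therefore D6 = 3.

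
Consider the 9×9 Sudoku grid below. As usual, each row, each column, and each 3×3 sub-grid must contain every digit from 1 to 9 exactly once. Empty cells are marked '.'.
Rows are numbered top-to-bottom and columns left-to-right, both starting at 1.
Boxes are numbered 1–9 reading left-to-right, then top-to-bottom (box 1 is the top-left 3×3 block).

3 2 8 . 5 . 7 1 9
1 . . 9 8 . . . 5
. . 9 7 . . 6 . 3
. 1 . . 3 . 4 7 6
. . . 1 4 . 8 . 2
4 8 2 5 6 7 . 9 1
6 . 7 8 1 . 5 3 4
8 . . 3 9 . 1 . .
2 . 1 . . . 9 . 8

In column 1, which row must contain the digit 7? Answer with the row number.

Consider where 7 can go in column 1.
r3c1 is out (row 3 already has a 7).
r4c1 is out (row 4 already has a 7).
So the only cell in column 1 that can hold 7 is r5c1.
That is row 5.

5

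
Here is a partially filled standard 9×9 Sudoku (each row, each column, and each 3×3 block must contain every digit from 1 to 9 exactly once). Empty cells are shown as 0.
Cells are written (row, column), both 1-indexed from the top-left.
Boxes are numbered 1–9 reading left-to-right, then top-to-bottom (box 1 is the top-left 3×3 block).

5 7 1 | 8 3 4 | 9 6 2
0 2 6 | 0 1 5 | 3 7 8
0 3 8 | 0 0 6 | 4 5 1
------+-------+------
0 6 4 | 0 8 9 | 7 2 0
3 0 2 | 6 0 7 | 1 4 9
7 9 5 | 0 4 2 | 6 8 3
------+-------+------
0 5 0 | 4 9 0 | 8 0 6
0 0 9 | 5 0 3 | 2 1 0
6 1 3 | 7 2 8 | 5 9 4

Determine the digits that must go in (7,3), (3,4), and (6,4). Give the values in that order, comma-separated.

7,2,1

For (7,3):
  Row 7 already contains {4, 5, 6, 8, 9}.
  Column 3 already contains {1, 2, 3, 4, 5, 6, 8, 9}.
  Its 3×3 block (box 7) already contains {1, 3, 5, 6, 9}.
  The only value from 1–9 not eliminated is 7, so (7,3) = 7.
For (3,4):
  Consider where 2 can go in row 3.
  (3,1) is out (box 1 already has a 2).
  (3,5) is out (column 5 already has a 2).
  So the only cell in row 3 that can hold 2 is (3,4).
  So (3,4) = 2.
For (6,4):
  Row 6 already contains {2, 3, 4, 5, 6, 7, 8, 9}.
  Column 4 already contains {4, 5, 6, 7, 8}.
  Its 3×3 block (box 5) already contains {2, 4, 6, 7, 8, 9}.
  The only value from 1–9 not eliminated is 1, so (6,4) = 1.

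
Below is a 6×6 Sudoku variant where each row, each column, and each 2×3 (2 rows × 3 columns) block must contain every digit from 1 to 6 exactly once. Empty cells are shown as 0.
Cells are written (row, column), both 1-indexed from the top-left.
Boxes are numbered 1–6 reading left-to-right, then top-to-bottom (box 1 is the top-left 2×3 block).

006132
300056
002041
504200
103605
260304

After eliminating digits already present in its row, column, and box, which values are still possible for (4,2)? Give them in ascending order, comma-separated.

Row 4 already contains {2, 4, 5}.
Column 2 already contains {6}.
Its 2×3 block (box 3) already contains {2, 4, 5}.
Removing those from 1–6 leaves {1, 3} as the candidates for (4,2).

1,3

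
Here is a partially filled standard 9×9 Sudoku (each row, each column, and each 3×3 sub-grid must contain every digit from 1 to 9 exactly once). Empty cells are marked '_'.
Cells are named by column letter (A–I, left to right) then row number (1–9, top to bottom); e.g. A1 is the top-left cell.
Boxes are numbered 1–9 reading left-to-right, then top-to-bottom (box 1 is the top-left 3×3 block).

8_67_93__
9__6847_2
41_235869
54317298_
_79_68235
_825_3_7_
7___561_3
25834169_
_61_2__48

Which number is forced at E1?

1

Row 1 already contains {3, 6, 7, 8, 9}.
Column E already contains {2, 3, 4, 5, 6, 7, 8}.
Its 3×3 block (box 2) already contains {2, 3, 4, 5, 6, 7, 8, 9}.
The only value from 1–9 not eliminated is 1, so E1 = 1.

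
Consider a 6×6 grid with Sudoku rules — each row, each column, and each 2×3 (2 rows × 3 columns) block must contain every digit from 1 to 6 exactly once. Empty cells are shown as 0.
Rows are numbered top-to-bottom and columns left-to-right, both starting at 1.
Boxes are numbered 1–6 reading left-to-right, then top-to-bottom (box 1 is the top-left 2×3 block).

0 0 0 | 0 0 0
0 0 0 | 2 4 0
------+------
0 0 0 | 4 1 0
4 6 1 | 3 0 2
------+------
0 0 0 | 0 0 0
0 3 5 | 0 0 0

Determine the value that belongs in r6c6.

Cell r6c6 itself could take any of {1, 4, 6} by direct elimination.
Consider where 4 can go in row 6.
r6c1 is out (column 1 already has a 4).
r6c4 is out (column 4 already has a 4).
r6c5 is out (column 5 already has a 4).
So the only cell in row 6 that can hold 4 is r6c6.
Therefore r6c6 = 4.

4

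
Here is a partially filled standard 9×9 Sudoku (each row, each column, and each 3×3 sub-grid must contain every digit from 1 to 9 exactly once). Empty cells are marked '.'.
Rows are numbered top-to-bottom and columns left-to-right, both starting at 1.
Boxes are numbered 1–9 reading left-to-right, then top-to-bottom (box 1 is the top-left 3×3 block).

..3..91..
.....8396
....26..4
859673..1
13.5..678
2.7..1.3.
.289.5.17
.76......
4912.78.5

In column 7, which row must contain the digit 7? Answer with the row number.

3

Consider where 7 can go in column 7.
R4C7 is out (row 4 already has a 7).
R6C7 is out (row 6 already has a 7).
R7C7 is out (row 7 already has a 7).
R8C7 is out (row 8 already has a 7).
So the only cell in column 7 that can hold 7 is R3C7.
That is row 3.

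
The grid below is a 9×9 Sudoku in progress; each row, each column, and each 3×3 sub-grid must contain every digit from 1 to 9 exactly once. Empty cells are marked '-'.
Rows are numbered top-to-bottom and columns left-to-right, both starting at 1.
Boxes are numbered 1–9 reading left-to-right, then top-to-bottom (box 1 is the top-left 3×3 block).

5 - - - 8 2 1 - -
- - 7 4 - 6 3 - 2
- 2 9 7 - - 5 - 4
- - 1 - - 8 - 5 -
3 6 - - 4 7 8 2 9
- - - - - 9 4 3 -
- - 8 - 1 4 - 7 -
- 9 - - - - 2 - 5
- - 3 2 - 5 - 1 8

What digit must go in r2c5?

Cell r2c5 itself could take any of {5, 9} by direct elimination.
Consider where 5 can go in row 2.
r2c1 is out (column 1 already has a 5).
r2c2 is out (box 1 already has a 5).
r2c8 is out (column 8 already has a 5).
So the only cell in row 2 that can hold 5 is r2c5.
Therefore r2c5 = 5.

5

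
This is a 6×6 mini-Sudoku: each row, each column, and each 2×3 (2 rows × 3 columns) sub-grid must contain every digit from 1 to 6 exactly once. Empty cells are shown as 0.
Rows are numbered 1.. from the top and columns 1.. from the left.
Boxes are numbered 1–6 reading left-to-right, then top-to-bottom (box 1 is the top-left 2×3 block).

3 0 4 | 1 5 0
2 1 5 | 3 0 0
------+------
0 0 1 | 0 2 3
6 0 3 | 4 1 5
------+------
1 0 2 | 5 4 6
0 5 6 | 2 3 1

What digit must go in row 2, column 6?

Row 2 already contains {1, 2, 3, 5}.
Column 6 already contains {1, 3, 5, 6}.
Its 2×3 block (box 2) already contains {1, 3, 5}.
The only value from 1–6 not eliminated is 4, so row 2, column 6 = 4.

4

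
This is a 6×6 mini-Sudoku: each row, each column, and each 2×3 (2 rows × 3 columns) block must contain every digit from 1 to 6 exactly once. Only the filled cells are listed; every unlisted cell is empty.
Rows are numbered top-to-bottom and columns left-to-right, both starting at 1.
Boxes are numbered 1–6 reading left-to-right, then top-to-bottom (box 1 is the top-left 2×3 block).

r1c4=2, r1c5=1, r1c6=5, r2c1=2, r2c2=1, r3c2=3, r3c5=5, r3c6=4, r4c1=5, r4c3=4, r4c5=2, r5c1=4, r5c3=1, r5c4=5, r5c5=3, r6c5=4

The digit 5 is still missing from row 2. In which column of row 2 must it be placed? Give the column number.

Consider where 5 can go in row 2.
r2c4 is out (column 4 already has a 5).
r2c5 is out (column 5 already has a 5).
r2c6 is out (column 6 already has a 5).
So the only cell in row 2 that can hold 5 is r2c3.
That is column 3.

3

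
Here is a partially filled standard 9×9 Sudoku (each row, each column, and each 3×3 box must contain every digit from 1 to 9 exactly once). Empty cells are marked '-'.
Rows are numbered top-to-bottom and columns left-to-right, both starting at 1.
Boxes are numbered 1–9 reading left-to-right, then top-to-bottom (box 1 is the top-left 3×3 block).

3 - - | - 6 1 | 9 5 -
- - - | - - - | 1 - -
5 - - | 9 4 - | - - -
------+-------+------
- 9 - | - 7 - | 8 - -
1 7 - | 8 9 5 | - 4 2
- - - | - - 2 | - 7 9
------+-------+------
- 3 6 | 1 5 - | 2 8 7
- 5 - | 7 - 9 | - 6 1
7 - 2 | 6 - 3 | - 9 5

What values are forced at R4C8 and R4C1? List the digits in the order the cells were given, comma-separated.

For R4C8:
  Consider where 1 can go in row 4.
  R4C1 is out (column 1 already has a 1).
  R4C3 is out (box 4 already has a 1).
  R4C4 is out (column 4 already has a 1).
  R4C6 is out (column 6 already has a 1).
  R4C9 is out (column 9 already has a 1).
  So the only cell in row 4 that can hold 1 is R4C8.
  So R4C8 = 1.
For R4C1:
  Consider where 2 can go in row 4.
  R4C3 is out (column 3 already has a 2).
  R4C4 is out (box 5 already has a 2).
  R4C6 is out (column 6 already has a 2).
  R4C8 is out (box 6 already has a 2).
  R4C9 is out (column 9 already has a 2).
  So the only cell in row 4 that can hold 2 is R4C1.
  So R4C1 = 2.

1,2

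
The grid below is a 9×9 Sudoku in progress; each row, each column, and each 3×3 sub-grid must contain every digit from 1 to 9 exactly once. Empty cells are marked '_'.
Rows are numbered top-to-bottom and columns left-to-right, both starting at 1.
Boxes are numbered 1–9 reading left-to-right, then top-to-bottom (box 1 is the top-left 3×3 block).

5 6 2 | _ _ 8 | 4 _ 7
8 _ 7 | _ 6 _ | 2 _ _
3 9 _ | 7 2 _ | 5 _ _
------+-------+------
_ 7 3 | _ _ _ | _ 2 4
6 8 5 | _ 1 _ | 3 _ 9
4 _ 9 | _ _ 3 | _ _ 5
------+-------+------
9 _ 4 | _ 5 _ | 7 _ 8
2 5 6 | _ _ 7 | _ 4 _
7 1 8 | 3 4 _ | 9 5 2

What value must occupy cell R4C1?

Row 4 already contains {2, 3, 4, 7}.
Column 1 already contains {2, 3, 4, 5, 6, 7, 8, 9}.
Its 3×3 block (box 4) already contains {3, 4, 5, 6, 7, 8, 9}.
The only value from 1–9 not eliminated is 1, so R4C1 = 1.

1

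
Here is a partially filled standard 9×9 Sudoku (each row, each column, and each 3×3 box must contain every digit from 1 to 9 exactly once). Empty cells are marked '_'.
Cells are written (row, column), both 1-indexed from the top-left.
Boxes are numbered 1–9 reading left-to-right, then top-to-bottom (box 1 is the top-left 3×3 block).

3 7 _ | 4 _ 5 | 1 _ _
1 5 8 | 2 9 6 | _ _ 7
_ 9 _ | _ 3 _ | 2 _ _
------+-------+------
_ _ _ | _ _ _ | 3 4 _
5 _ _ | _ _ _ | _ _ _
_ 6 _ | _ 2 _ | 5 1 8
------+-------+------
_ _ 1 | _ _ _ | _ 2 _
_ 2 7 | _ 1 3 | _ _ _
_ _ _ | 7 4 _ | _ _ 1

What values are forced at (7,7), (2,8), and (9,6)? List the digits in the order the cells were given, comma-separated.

For (7,7):
  Consider where 7 can go in row 7.
  (7,1) is out (box 7 already has a 7). (7,2) is out (column 2 already has a 7). (7,4) is out (column 4 already has a 7). (7,5) is out (box 8 already has a 7). The remaining empty cells in row 7 are similarly blocked.
  So the only cell in row 7 that can hold 7 is (7,7).
  So (7,7) = 7.
For (2,8):
  Row 2 already contains {1, 2, 5, 6, 7, 8, 9}.
  Column 8 already contains {1, 2, 4}.
  Its 3×3 block (box 3) already contains {1, 2, 7}.
  The only value from 1–9 not eliminated is 3, so (2,8) = 3.
For (9,6):
  Consider where 2 can go in box 8.
  (7,4) is out (row 7 already has a 2).
  (7,5) is out (row 7 already has a 2).
  (7,6) is out (row 7 already has a 2).
  (8,4) is out (row 8 already has a 2).
  So the only cell in box 8 that can hold 2 is (9,6).
  So (9,6) = 2.

7,3,2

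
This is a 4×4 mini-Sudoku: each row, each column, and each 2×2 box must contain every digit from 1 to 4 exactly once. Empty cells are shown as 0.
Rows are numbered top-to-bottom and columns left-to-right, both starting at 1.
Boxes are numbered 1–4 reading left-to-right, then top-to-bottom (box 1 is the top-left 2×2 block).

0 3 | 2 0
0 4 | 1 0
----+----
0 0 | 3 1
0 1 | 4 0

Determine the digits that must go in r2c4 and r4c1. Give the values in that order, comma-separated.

3,3

For r2c4:
  Row 2 already contains {1, 4}.
  Column 4 already contains {1}.
  Its 2×2 block (box 2) already contains {1, 2}.
  The only value from 1–4 not eliminated is 3, so r2c4 = 3.
For r4c1:
  Consider where 3 can go in row 4.
  r4c4 is out (box 4 already has a 3).
  So the only cell in row 4 that can hold 3 is r4c1.
  So r4c1 = 3.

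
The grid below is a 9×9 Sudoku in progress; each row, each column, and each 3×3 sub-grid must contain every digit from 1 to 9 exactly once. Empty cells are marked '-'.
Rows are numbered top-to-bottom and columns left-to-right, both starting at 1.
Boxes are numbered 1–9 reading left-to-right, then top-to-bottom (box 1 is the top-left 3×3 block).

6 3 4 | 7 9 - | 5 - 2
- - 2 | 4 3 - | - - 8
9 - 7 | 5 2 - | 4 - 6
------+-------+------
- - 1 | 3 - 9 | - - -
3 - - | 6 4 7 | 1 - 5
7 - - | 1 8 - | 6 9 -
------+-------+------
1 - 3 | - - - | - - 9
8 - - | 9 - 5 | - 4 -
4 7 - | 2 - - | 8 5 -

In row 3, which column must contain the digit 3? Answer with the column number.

8

Consider where 3 can go in row 3.
r3c2 is out (column 2 already has a 3).
r3c6 is out (box 2 already has a 3).
So the only cell in row 3 that can hold 3 is r3c8.
That is column 8.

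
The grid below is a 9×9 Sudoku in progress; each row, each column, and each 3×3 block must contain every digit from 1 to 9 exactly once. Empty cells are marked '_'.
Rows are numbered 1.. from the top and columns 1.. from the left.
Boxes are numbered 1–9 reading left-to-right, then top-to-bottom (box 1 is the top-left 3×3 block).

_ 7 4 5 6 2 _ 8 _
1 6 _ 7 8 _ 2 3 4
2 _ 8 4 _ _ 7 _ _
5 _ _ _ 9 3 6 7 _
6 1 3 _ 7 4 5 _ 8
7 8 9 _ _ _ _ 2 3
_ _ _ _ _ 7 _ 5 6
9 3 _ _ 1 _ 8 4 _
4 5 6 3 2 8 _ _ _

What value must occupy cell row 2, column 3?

5

Row 2 already contains {1, 2, 3, 4, 6, 7, 8}.
Column 3 already contains {3, 4, 6, 8, 9}.
Its 3×3 block (box 1) already contains {1, 2, 4, 6, 7, 8}.
The only value from 1–9 not eliminated is 5, so row 2, column 3 = 5.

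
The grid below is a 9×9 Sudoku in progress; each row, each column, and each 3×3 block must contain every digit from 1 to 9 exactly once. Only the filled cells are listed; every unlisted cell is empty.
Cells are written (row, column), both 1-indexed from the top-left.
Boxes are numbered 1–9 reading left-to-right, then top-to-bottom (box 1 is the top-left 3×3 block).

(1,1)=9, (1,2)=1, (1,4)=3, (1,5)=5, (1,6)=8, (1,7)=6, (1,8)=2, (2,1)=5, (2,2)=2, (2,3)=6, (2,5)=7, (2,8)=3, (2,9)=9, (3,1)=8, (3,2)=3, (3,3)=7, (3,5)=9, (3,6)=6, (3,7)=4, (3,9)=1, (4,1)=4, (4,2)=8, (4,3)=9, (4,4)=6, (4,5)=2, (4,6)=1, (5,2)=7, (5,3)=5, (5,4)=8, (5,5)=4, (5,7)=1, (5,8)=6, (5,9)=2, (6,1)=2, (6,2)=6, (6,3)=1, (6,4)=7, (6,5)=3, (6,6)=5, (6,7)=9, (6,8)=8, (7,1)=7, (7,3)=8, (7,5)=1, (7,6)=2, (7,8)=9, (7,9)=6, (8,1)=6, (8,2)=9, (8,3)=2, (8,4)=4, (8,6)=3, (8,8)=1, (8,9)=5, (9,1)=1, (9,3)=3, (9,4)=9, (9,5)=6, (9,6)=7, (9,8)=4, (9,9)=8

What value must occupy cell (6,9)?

4

Row 6 already contains {1, 2, 3, 5, 6, 7, 8, 9}.
Column 9 already contains {1, 2, 5, 6, 8, 9}.
Its 3×3 block (box 6) already contains {1, 2, 6, 8, 9}.
The only value from 1–9 not eliminated is 4, so (6,9) = 4.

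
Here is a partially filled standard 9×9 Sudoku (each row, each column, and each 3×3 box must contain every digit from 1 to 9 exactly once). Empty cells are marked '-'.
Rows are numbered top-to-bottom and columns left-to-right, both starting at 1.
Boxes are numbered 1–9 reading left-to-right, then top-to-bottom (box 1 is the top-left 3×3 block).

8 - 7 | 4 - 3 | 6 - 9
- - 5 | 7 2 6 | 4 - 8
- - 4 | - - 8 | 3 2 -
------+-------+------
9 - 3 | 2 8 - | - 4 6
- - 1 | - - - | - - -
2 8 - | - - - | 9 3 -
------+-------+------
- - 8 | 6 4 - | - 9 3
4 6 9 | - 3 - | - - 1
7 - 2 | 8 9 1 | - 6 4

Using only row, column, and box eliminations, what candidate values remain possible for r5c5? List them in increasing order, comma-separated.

5,6,7

Row 5 already contains {1}.
Column 5 already contains {2, 3, 4, 8, 9}.
Its 3×3 block (box 5) already contains {2, 8}.
Removing those from 1–9 leaves {5, 6, 7} as the candidates for r5c5.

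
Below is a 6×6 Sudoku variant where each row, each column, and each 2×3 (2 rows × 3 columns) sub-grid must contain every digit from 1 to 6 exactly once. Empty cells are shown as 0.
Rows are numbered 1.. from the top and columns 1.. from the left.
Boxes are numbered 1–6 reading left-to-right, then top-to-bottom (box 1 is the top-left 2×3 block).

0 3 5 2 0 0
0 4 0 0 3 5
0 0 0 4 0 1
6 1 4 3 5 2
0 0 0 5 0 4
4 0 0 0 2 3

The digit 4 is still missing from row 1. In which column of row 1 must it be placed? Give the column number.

Consider where 4 can go in row 1.
row 1, column 1 is out (column 1 already has a 4).
row 1, column 6 is out (column 6 already has a 4).
So the only cell in row 1 that can hold 4 is row 1, column 5.
That is column 5.

5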